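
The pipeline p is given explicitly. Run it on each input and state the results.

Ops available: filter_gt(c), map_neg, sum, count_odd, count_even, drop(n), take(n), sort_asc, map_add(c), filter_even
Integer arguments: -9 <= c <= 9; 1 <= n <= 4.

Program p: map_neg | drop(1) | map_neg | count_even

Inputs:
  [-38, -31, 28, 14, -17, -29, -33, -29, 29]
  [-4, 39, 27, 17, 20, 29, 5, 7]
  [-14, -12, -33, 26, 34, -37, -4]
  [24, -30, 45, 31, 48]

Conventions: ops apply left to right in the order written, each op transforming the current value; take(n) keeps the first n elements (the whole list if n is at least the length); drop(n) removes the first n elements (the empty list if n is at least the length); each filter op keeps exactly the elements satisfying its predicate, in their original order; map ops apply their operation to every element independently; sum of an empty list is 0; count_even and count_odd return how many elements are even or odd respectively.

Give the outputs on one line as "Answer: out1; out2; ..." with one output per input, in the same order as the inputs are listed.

2; 1; 4; 2

Execution, op by op:
  [-38, -31, 28, 14, -17, -29, -33, -29, 29] -> [38, 31, -28, -14, 17, 29, 33, 29, -29] -> [31, -28, -14, 17, 29, 33, 29, -29] -> [-31, 28, 14, -17, -29, -33, -29, 29] -> 2
  [-4, 39, 27, 17, 20, 29, 5, 7] -> [4, -39, -27, -17, -20, -29, -5, -7] -> [-39, -27, -17, -20, -29, -5, -7] -> [39, 27, 17, 20, 29, 5, 7] -> 1
  [-14, -12, -33, 26, 34, -37, -4] -> [14, 12, 33, -26, -34, 37, 4] -> [12, 33, -26, -34, 37, 4] -> [-12, -33, 26, 34, -37, -4] -> 4
  [24, -30, 45, 31, 48] -> [-24, 30, -45, -31, -48] -> [30, -45, -31, -48] -> [-30, 45, 31, 48] -> 2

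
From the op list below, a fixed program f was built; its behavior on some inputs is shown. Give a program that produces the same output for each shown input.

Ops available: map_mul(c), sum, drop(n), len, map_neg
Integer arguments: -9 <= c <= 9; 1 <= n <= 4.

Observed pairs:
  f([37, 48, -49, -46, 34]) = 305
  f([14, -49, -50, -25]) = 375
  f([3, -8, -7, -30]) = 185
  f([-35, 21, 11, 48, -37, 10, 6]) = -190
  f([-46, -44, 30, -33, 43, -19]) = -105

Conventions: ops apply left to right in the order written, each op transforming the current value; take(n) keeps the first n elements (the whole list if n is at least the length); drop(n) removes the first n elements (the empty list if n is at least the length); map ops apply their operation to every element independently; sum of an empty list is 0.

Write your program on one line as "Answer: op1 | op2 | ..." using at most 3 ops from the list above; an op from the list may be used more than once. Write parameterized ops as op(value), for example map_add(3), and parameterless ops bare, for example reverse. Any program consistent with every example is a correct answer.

drop(2) | map_mul(-5) | sum

Check, running the answer program on each example:
  [37, 48, -49, -46, 34] -> [-49, -46, 34] -> [245, 230, -170] -> 305
  [14, -49, -50, -25] -> [-50, -25] -> [250, 125] -> 375
  [3, -8, -7, -30] -> [-7, -30] -> [35, 150] -> 185
  [-35, 21, 11, 48, -37, 10, 6] -> [11, 48, -37, 10, 6] -> [-55, -240, 185, -50, -30] -> -190
  [-46, -44, 30, -33, 43, -19] -> [30, -33, 43, -19] -> [-150, 165, -215, 95] -> -105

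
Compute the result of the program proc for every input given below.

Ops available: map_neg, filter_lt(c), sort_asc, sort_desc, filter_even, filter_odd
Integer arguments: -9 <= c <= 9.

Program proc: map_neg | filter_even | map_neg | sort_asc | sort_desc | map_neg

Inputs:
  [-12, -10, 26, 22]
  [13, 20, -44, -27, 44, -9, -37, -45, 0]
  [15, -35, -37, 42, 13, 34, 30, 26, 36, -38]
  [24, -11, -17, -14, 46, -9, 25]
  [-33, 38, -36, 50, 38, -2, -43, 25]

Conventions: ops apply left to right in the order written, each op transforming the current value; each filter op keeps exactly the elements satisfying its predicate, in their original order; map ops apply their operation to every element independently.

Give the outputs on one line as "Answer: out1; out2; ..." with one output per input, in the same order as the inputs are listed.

[-26, -22, 10, 12]; [-44, -20, 0, 44]; [-42, -36, -34, -30, -26, 38]; [-46, -24, 14]; [-50, -38, -38, 2, 36]

Execution, op by op:
  [-12, -10, 26, 22] -> [12, 10, -26, -22] -> [12, 10, -26, -22] -> [-12, -10, 26, 22] -> [-12, -10, 22, 26] -> [26, 22, -10, -12] -> [-26, -22, 10, 12]
  [13, 20, -44, -27, 44, -9, -37, -45, 0] -> [-13, -20, 44, 27, -44, 9, 37, 45, 0] -> [-20, 44, -44, 0] -> [20, -44, 44, 0] -> [-44, 0, 20, 44] -> [44, 20, 0, -44] -> [-44, -20, 0, 44]
  [15, -35, -37, 42, 13, 34, 30, 26, 36, -38] -> [-15, 35, 37, -42, -13, -34, -30, -26, -36, 38] -> [-42, -34, -30, -26, -36, 38] -> [42, 34, 30, 26, 36, -38] -> [-38, 26, 30, 34, 36, 42] -> [42, 36, 34, 30, 26, -38] -> [-42, -36, -34, -30, -26, 38]
  [24, -11, -17, -14, 46, -9, 25] -> [-24, 11, 17, 14, -46, 9, -25] -> [-24, 14, -46] -> [24, -14, 46] -> [-14, 24, 46] -> [46, 24, -14] -> [-46, -24, 14]
  [-33, 38, -36, 50, 38, -2, -43, 25] -> [33, -38, 36, -50, -38, 2, 43, -25] -> [-38, 36, -50, -38, 2] -> [38, -36, 50, 38, -2] -> [-36, -2, 38, 38, 50] -> [50, 38, 38, -2, -36] -> [-50, -38, -38, 2, 36]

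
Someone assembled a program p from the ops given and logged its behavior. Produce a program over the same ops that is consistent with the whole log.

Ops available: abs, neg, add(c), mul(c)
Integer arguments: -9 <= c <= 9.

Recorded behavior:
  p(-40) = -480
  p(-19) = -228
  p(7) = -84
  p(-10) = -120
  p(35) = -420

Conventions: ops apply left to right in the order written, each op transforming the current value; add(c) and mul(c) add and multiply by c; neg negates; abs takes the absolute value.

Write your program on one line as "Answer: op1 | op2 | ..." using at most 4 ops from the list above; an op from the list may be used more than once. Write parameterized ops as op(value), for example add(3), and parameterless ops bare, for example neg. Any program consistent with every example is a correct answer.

mul(-2) | mul(-6) | abs | neg

Check, running the answer program on each example:
  -40 -> 80 -> -480 -> 480 -> -480
  -19 -> 38 -> -228 -> 228 -> -228
  7 -> -14 -> 84 -> 84 -> -84
  -10 -> 20 -> -120 -> 120 -> -120
  35 -> -70 -> 420 -> 420 -> -420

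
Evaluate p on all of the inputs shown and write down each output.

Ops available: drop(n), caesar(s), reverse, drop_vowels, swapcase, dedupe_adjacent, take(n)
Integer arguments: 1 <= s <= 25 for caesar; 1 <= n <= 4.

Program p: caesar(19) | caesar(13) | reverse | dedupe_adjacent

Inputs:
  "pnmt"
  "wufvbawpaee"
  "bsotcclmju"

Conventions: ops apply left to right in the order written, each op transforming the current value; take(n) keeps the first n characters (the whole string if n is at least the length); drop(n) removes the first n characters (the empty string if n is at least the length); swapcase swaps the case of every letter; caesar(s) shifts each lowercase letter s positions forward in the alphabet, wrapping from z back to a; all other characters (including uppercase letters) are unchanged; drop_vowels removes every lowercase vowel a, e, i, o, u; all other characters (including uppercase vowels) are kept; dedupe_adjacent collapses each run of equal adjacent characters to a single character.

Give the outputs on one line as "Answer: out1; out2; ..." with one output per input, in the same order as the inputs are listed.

"zstv"; "kgvcghblac"; "apsrizuyh"

Execution, op by op:
  "pnmt" -> "igfm" -> "vtsz" -> "zstv" -> "zstv"
  "wufvbawpaee" -> "pnyoutpitxx" -> "calbhgcvgkk" -> "kkgvcghblac" -> "kgvcghblac"
  "bsotcclmju" -> "ulhmvvefcn" -> "hyuziirspa" -> "apsriizuyh" -> "apsrizuyh"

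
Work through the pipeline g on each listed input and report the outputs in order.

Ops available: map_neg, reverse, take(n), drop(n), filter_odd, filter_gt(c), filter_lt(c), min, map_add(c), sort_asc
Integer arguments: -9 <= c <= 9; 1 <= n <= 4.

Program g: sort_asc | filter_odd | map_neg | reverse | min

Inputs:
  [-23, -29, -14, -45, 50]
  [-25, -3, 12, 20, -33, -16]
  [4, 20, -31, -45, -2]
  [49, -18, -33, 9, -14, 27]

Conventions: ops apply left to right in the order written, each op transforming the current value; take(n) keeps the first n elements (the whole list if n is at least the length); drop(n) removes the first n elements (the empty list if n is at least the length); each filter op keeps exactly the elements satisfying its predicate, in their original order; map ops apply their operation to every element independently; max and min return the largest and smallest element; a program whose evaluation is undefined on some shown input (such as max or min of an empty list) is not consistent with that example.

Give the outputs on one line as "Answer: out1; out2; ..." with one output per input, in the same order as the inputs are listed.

23; 3; 31; -49

Execution, op by op:
  [-23, -29, -14, -45, 50] -> [-45, -29, -23, -14, 50] -> [-45, -29, -23] -> [45, 29, 23] -> [23, 29, 45] -> 23
  [-25, -3, 12, 20, -33, -16] -> [-33, -25, -16, -3, 12, 20] -> [-33, -25, -3] -> [33, 25, 3] -> [3, 25, 33] -> 3
  [4, 20, -31, -45, -2] -> [-45, -31, -2, 4, 20] -> [-45, -31] -> [45, 31] -> [31, 45] -> 31
  [49, -18, -33, 9, -14, 27] -> [-33, -18, -14, 9, 27, 49] -> [-33, 9, 27, 49] -> [33, -9, -27, -49] -> [-49, -27, -9, 33] -> -49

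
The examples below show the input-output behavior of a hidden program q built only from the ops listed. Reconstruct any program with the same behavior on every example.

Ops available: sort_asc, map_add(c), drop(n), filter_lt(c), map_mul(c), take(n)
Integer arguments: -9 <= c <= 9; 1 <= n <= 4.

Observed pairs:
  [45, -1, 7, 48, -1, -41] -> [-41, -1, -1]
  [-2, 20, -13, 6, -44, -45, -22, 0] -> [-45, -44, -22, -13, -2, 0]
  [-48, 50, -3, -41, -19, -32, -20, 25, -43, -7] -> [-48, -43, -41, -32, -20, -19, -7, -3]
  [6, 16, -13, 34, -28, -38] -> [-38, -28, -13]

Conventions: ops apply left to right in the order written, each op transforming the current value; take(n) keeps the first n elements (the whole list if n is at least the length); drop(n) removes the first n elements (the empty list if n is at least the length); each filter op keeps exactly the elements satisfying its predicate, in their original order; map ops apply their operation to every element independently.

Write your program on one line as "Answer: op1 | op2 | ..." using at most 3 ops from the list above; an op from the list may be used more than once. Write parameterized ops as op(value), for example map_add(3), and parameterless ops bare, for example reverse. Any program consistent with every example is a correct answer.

filter_lt(5) | sort_asc

Check, running the answer program on each example:
  [45, -1, 7, 48, -1, -41] -> [-1, -1, -41] -> [-41, -1, -1]
  [-2, 20, -13, 6, -44, -45, -22, 0] -> [-2, -13, -44, -45, -22, 0] -> [-45, -44, -22, -13, -2, 0]
  [-48, 50, -3, -41, -19, -32, -20, 25, -43, -7] -> [-48, -3, -41, -19, -32, -20, -43, -7] -> [-48, -43, -41, -32, -20, -19, -7, -3]
  [6, 16, -13, 34, -28, -38] -> [-13, -28, -38] -> [-38, -28, -13]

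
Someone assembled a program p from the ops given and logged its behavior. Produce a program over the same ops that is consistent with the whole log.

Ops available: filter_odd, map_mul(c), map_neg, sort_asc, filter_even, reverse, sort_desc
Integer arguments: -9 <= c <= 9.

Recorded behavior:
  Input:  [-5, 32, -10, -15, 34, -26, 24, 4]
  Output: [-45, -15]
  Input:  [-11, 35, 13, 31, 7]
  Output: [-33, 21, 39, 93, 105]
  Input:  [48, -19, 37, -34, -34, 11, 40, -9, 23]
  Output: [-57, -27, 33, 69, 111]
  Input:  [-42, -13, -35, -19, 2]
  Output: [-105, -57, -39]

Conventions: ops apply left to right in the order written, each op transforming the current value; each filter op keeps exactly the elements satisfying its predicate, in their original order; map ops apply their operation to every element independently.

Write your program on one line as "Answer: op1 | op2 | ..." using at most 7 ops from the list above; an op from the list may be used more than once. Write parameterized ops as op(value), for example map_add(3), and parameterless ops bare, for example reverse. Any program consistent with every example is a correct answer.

map_mul(-3) | reverse | filter_odd | reverse | sort_desc | map_neg

Check, running the answer program on each example:
  [-5, 32, -10, -15, 34, -26, 24, 4] -> [15, -96, 30, 45, -102, 78, -72, -12] -> [-12, -72, 78, -102, 45, 30, -96, 15] -> [45, 15] -> [15, 45] -> [45, 15] -> [-45, -15]
  [-11, 35, 13, 31, 7] -> [33, -105, -39, -93, -21] -> [-21, -93, -39, -105, 33] -> [-21, -93, -39, -105, 33] -> [33, -105, -39, -93, -21] -> [33, -21, -39, -93, -105] -> [-33, 21, 39, 93, 105]
  [48, -19, 37, -34, -34, 11, 40, -9, 23] -> [-144, 57, -111, 102, 102, -33, -120, 27, -69] -> [-69, 27, -120, -33, 102, 102, -111, 57, -144] -> [-69, 27, -33, -111, 57] -> [57, -111, -33, 27, -69] -> [57, 27, -33, -69, -111] -> [-57, -27, 33, 69, 111]
  [-42, -13, -35, -19, 2] -> [126, 39, 105, 57, -6] -> [-6, 57, 105, 39, 126] -> [57, 105, 39] -> [39, 105, 57] -> [105, 57, 39] -> [-105, -57, -39]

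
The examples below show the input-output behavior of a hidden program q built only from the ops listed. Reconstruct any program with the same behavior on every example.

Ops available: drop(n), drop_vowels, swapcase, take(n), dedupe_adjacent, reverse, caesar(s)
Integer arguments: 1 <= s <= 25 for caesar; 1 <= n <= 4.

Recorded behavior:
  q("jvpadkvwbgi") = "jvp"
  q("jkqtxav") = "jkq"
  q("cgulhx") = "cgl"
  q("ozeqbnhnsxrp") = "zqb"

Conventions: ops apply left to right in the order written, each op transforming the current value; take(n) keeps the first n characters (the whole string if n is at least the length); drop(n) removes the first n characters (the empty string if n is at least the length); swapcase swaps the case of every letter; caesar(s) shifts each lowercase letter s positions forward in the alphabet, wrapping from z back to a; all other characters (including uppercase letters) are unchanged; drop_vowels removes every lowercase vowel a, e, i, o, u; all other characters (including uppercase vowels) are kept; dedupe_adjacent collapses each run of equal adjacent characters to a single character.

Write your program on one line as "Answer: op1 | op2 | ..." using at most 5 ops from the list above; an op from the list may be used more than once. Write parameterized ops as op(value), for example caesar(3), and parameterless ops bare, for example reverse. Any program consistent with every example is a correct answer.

reverse | drop_vowels | drop(1) | reverse | take(3)

Check, running the answer program on each example:
  "jvpadkvwbgi" -> "igbwvkdapvj" -> "gbwvkdpvj" -> "bwvkdpvj" -> "jvpdkvwb" -> "jvp"
  "jkqtxav" -> "vaxtqkj" -> "vxtqkj" -> "xtqkj" -> "jkqtx" -> "jkq"
  "cgulhx" -> "xhlugc" -> "xhlgc" -> "hlgc" -> "cglh" -> "cgl"
  "ozeqbnhnsxrp" -> "prxsnhnbqezo" -> "prxsnhnbqz" -> "rxsnhnbqz" -> "zqbnhnsxr" -> "zqb"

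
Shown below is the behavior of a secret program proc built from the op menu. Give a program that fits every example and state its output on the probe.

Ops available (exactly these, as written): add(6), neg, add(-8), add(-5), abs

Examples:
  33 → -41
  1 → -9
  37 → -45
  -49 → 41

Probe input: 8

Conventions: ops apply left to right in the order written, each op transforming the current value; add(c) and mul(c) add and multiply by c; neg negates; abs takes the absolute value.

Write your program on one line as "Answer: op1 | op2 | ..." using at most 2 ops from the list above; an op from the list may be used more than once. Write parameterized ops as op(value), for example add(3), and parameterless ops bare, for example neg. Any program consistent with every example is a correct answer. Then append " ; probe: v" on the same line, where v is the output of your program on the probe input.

neg | add(-8) ; probe: -16

Check, running the answer program on each example:
  33 -> -33 -> -41
  1 -> -1 -> -9
  37 -> -37 -> -45
  -49 -> 49 -> 41
  probe: 8 -> -8 -> -16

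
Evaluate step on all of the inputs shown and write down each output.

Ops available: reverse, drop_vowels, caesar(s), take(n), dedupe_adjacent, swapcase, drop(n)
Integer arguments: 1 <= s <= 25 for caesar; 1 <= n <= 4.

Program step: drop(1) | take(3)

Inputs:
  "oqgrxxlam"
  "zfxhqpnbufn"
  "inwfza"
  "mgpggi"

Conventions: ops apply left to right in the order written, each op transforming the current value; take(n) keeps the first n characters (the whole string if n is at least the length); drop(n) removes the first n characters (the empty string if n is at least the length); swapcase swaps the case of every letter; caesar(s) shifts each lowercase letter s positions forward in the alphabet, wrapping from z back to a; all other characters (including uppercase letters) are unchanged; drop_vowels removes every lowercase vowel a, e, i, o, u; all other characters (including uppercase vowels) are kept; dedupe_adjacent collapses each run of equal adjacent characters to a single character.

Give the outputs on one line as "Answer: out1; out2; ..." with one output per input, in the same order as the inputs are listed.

"qgr"; "fxh"; "nwf"; "gpg"

Execution, op by op:
  "oqgrxxlam" -> "qgrxxlam" -> "qgr"
  "zfxhqpnbufn" -> "fxhqpnbufn" -> "fxh"
  "inwfza" -> "nwfza" -> "nwf"
  "mgpggi" -> "gpggi" -> "gpg"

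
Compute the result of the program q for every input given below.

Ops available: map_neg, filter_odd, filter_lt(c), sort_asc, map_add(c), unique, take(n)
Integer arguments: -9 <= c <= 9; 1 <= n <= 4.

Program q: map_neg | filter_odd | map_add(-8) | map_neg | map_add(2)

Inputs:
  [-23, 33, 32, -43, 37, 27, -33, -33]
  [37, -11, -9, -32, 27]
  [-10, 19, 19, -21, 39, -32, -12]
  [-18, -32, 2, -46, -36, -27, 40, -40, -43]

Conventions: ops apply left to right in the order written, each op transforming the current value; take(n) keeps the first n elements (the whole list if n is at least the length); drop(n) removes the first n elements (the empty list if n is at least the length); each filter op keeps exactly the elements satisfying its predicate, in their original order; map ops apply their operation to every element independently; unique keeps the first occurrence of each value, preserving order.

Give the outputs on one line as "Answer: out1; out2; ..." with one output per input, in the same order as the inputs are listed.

Execution, op by op:
  [-23, 33, 32, -43, 37, 27, -33, -33] -> [23, -33, -32, 43, -37, -27, 33, 33] -> [23, -33, 43, -37, -27, 33, 33] -> [15, -41, 35, -45, -35, 25, 25] -> [-15, 41, -35, 45, 35, -25, -25] -> [-13, 43, -33, 47, 37, -23, -23]
  [37, -11, -9, -32, 27] -> [-37, 11, 9, 32, -27] -> [-37, 11, 9, -27] -> [-45, 3, 1, -35] -> [45, -3, -1, 35] -> [47, -1, 1, 37]
  [-10, 19, 19, -21, 39, -32, -12] -> [10, -19, -19, 21, -39, 32, 12] -> [-19, -19, 21, -39] -> [-27, -27, 13, -47] -> [27, 27, -13, 47] -> [29, 29, -11, 49]
  [-18, -32, 2, -46, -36, -27, 40, -40, -43] -> [18, 32, -2, 46, 36, 27, -40, 40, 43] -> [27, 43] -> [19, 35] -> [-19, -35] -> [-17, -33]

[-13, 43, -33, 47, 37, -23, -23]; [47, -1, 1, 37]; [29, 29, -11, 49]; [-17, -33]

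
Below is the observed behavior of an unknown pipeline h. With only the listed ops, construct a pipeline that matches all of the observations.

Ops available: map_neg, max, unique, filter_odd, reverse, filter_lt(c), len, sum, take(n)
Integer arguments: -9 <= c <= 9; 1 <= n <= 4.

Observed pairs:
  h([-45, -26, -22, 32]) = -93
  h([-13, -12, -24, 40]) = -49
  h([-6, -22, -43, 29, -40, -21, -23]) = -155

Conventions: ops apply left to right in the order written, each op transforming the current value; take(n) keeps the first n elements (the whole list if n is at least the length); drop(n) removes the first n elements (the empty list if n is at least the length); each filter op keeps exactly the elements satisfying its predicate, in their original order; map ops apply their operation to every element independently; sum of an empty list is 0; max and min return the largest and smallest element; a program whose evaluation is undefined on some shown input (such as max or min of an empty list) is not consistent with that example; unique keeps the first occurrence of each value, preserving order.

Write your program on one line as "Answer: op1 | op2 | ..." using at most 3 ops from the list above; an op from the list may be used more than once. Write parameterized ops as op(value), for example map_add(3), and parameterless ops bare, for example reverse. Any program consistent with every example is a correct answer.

filter_lt(-1) | sum

Check, running the answer program on each example:
  [-45, -26, -22, 32] -> [-45, -26, -22] -> -93
  [-13, -12, -24, 40] -> [-13, -12, -24] -> -49
  [-6, -22, -43, 29, -40, -21, -23] -> [-6, -22, -43, -40, -21, -23] -> -155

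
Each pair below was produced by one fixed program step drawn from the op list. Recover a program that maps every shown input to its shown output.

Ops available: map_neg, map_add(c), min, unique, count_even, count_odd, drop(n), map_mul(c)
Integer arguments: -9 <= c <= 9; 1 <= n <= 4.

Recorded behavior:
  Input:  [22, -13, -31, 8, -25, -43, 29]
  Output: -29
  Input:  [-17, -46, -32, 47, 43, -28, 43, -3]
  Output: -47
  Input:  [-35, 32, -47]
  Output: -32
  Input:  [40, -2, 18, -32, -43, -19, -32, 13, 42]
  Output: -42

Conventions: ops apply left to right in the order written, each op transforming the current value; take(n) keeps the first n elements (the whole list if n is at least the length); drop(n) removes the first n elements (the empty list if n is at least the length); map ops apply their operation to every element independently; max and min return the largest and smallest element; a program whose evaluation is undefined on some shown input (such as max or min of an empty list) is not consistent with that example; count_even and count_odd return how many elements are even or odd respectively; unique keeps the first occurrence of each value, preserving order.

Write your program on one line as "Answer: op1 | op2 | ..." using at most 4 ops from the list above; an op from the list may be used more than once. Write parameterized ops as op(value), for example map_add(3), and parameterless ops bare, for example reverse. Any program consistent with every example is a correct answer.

map_neg | unique | min

Check, running the answer program on each example:
  [22, -13, -31, 8, -25, -43, 29] -> [-22, 13, 31, -8, 25, 43, -29] -> [-22, 13, 31, -8, 25, 43, -29] -> -29
  [-17, -46, -32, 47, 43, -28, 43, -3] -> [17, 46, 32, -47, -43, 28, -43, 3] -> [17, 46, 32, -47, -43, 28, 3] -> -47
  [-35, 32, -47] -> [35, -32, 47] -> [35, -32, 47] -> -32
  [40, -2, 18, -32, -43, -19, -32, 13, 42] -> [-40, 2, -18, 32, 43, 19, 32, -13, -42] -> [-40, 2, -18, 32, 43, 19, -13, -42] -> -42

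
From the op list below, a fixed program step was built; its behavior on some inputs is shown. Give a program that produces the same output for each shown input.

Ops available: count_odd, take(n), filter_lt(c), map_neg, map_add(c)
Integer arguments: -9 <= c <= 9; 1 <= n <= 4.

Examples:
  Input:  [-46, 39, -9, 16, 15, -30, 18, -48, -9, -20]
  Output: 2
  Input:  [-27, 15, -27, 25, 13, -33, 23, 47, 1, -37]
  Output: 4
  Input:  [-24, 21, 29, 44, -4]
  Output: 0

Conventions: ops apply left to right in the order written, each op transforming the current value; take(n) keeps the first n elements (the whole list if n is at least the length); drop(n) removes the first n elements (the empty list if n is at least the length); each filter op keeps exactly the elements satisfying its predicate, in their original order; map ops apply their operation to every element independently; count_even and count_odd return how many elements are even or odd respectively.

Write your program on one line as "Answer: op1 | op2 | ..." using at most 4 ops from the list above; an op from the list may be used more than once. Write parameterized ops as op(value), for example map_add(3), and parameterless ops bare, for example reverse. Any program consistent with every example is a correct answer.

map_add(4) | filter_lt(4) | count_odd

Check, running the answer program on each example:
  [-46, 39, -9, 16, 15, -30, 18, -48, -9, -20] -> [-42, 43, -5, 20, 19, -26, 22, -44, -5, -16] -> [-42, -5, -26, -44, -5, -16] -> 2
  [-27, 15, -27, 25, 13, -33, 23, 47, 1, -37] -> [-23, 19, -23, 29, 17, -29, 27, 51, 5, -33] -> [-23, -23, -29, -33] -> 4
  [-24, 21, 29, 44, -4] -> [-20, 25, 33, 48, 0] -> [-20, 0] -> 0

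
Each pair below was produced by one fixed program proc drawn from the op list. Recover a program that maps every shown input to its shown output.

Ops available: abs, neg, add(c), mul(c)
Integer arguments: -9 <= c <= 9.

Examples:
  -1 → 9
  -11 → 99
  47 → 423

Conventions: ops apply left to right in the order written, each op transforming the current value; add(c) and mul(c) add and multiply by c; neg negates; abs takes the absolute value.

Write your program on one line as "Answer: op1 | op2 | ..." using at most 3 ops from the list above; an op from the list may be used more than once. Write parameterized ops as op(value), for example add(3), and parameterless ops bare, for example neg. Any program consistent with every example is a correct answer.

neg | abs | mul(9)

Check, running the answer program on each example:
  -1 -> 1 -> 1 -> 9
  -11 -> 11 -> 11 -> 99
  47 -> -47 -> 47 -> 423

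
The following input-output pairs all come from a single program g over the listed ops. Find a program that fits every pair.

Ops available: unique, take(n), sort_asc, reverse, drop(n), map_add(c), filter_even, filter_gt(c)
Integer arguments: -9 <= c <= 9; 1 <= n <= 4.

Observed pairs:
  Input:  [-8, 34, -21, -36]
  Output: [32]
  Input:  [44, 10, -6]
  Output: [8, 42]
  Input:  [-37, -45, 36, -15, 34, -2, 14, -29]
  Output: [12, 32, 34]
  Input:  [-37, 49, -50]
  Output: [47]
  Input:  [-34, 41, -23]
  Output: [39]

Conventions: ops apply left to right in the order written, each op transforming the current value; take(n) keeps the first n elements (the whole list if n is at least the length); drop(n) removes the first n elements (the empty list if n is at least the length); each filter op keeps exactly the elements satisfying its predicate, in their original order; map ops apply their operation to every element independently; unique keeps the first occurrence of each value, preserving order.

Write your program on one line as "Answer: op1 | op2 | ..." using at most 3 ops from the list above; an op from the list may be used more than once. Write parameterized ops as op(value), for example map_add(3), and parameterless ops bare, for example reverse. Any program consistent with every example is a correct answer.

reverse | map_add(-2) | filter_gt(-3)

Check, running the answer program on each example:
  [-8, 34, -21, -36] -> [-36, -21, 34, -8] -> [-38, -23, 32, -10] -> [32]
  [44, 10, -6] -> [-6, 10, 44] -> [-8, 8, 42] -> [8, 42]
  [-37, -45, 36, -15, 34, -2, 14, -29] -> [-29, 14, -2, 34, -15, 36, -45, -37] -> [-31, 12, -4, 32, -17, 34, -47, -39] -> [12, 32, 34]
  [-37, 49, -50] -> [-50, 49, -37] -> [-52, 47, -39] -> [47]
  [-34, 41, -23] -> [-23, 41, -34] -> [-25, 39, -36] -> [39]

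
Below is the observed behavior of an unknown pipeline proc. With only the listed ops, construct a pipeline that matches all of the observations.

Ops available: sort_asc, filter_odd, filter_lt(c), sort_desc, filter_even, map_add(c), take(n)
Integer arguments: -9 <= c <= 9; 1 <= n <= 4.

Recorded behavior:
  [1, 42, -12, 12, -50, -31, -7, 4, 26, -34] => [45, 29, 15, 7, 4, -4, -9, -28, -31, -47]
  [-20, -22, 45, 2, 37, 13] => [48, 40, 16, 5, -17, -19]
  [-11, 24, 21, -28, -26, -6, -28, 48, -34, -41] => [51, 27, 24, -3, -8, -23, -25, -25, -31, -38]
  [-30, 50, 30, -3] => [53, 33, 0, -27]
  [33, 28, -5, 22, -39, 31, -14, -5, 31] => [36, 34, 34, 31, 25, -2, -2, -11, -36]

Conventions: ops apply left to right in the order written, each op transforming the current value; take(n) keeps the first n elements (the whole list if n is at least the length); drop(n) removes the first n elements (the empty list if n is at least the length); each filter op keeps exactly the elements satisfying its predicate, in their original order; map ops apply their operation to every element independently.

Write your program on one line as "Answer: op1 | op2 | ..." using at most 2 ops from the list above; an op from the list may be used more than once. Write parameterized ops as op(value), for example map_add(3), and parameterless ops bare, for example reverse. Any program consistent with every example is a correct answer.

map_add(3) | sort_desc

Check, running the answer program on each example:
  [1, 42, -12, 12, -50, -31, -7, 4, 26, -34] -> [4, 45, -9, 15, -47, -28, -4, 7, 29, -31] -> [45, 29, 15, 7, 4, -4, -9, -28, -31, -47]
  [-20, -22, 45, 2, 37, 13] -> [-17, -19, 48, 5, 40, 16] -> [48, 40, 16, 5, -17, -19]
  [-11, 24, 21, -28, -26, -6, -28, 48, -34, -41] -> [-8, 27, 24, -25, -23, -3, -25, 51, -31, -38] -> [51, 27, 24, -3, -8, -23, -25, -25, -31, -38]
  [-30, 50, 30, -3] -> [-27, 53, 33, 0] -> [53, 33, 0, -27]
  [33, 28, -5, 22, -39, 31, -14, -5, 31] -> [36, 31, -2, 25, -36, 34, -11, -2, 34] -> [36, 34, 34, 31, 25, -2, -2, -11, -36]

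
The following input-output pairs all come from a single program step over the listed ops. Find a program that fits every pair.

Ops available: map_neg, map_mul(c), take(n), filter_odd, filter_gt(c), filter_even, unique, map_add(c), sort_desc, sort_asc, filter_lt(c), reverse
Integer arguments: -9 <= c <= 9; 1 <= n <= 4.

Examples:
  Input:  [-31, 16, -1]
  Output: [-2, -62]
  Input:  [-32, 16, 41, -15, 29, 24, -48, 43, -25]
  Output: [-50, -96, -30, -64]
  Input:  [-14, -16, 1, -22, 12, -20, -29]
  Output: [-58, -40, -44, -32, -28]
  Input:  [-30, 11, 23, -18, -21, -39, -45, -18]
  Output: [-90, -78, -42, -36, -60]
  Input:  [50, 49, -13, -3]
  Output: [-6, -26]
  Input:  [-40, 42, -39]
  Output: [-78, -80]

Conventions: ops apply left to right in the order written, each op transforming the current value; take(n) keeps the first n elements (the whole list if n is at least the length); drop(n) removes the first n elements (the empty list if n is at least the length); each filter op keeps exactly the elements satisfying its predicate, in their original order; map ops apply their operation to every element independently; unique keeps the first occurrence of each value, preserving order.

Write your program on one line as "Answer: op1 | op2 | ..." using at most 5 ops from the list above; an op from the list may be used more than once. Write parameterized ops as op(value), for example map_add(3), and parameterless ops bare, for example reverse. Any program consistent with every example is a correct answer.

map_mul(2) | unique | reverse | filter_lt(0)

Check, running the answer program on each example:
  [-31, 16, -1] -> [-62, 32, -2] -> [-62, 32, -2] -> [-2, 32, -62] -> [-2, -62]
  [-32, 16, 41, -15, 29, 24, -48, 43, -25] -> [-64, 32, 82, -30, 58, 48, -96, 86, -50] -> [-64, 32, 82, -30, 58, 48, -96, 86, -50] -> [-50, 86, -96, 48, 58, -30, 82, 32, -64] -> [-50, -96, -30, -64]
  [-14, -16, 1, -22, 12, -20, -29] -> [-28, -32, 2, -44, 24, -40, -58] -> [-28, -32, 2, -44, 24, -40, -58] -> [-58, -40, 24, -44, 2, -32, -28] -> [-58, -40, -44, -32, -28]
  [-30, 11, 23, -18, -21, -39, -45, -18] -> [-60, 22, 46, -36, -42, -78, -90, -36] -> [-60, 22, 46, -36, -42, -78, -90] -> [-90, -78, -42, -36, 46, 22, -60] -> [-90, -78, -42, -36, -60]
  [50, 49, -13, -3] -> [100, 98, -26, -6] -> [100, 98, -26, -6] -> [-6, -26, 98, 100] -> [-6, -26]
  [-40, 42, -39] -> [-80, 84, -78] -> [-80, 84, -78] -> [-78, 84, -80] -> [-78, -80]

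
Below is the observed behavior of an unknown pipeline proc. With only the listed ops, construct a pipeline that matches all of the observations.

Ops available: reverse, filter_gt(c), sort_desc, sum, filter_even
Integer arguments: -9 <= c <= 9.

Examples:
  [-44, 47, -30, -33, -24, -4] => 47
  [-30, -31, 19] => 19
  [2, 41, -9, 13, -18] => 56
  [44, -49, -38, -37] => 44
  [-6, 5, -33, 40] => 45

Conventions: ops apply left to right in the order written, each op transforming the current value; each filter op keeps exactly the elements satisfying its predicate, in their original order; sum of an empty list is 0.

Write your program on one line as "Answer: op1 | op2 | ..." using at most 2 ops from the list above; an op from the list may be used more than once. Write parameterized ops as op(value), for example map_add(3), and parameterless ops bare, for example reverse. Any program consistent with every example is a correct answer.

filter_gt(-1) | sum

Check, running the answer program on each example:
  [-44, 47, -30, -33, -24, -4] -> [47] -> 47
  [-30, -31, 19] -> [19] -> 19
  [2, 41, -9, 13, -18] -> [2, 41, 13] -> 56
  [44, -49, -38, -37] -> [44] -> 44
  [-6, 5, -33, 40] -> [5, 40] -> 45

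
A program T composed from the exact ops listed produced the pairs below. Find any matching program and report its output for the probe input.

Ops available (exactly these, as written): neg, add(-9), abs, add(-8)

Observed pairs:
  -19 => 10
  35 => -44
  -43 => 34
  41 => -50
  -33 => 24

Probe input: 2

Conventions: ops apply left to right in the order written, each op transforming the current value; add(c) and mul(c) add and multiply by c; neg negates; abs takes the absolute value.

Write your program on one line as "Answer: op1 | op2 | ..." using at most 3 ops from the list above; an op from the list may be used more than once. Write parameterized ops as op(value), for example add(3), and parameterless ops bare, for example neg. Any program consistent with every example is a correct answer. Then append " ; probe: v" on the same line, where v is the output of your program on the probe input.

neg | add(-9) ; probe: -11

Check, running the answer program on each example:
  -19 -> 19 -> 10
  35 -> -35 -> -44
  -43 -> 43 -> 34
  41 -> -41 -> -50
  -33 -> 33 -> 24
  probe: 2 -> -2 -> -11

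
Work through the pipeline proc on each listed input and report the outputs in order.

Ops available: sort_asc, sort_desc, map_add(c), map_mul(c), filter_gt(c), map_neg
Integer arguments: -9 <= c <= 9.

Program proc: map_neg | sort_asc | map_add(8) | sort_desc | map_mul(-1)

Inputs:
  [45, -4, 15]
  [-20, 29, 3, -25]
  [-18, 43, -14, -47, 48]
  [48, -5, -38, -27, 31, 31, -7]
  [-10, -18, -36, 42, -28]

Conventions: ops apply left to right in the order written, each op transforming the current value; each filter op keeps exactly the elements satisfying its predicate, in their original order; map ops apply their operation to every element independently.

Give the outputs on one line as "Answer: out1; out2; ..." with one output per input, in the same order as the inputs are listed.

[-12, 7, 37]; [-33, -28, -5, 21]; [-55, -26, -22, 35, 40]; [-46, -35, -15, -13, 23, 23, 40]; [-44, -36, -26, -18, 34]

Execution, op by op:
  [45, -4, 15] -> [-45, 4, -15] -> [-45, -15, 4] -> [-37, -7, 12] -> [12, -7, -37] -> [-12, 7, 37]
  [-20, 29, 3, -25] -> [20, -29, -3, 25] -> [-29, -3, 20, 25] -> [-21, 5, 28, 33] -> [33, 28, 5, -21] -> [-33, -28, -5, 21]
  [-18, 43, -14, -47, 48] -> [18, -43, 14, 47, -48] -> [-48, -43, 14, 18, 47] -> [-40, -35, 22, 26, 55] -> [55, 26, 22, -35, -40] -> [-55, -26, -22, 35, 40]
  [48, -5, -38, -27, 31, 31, -7] -> [-48, 5, 38, 27, -31, -31, 7] -> [-48, -31, -31, 5, 7, 27, 38] -> [-40, -23, -23, 13, 15, 35, 46] -> [46, 35, 15, 13, -23, -23, -40] -> [-46, -35, -15, -13, 23, 23, 40]
  [-10, -18, -36, 42, -28] -> [10, 18, 36, -42, 28] -> [-42, 10, 18, 28, 36] -> [-34, 18, 26, 36, 44] -> [44, 36, 26, 18, -34] -> [-44, -36, -26, -18, 34]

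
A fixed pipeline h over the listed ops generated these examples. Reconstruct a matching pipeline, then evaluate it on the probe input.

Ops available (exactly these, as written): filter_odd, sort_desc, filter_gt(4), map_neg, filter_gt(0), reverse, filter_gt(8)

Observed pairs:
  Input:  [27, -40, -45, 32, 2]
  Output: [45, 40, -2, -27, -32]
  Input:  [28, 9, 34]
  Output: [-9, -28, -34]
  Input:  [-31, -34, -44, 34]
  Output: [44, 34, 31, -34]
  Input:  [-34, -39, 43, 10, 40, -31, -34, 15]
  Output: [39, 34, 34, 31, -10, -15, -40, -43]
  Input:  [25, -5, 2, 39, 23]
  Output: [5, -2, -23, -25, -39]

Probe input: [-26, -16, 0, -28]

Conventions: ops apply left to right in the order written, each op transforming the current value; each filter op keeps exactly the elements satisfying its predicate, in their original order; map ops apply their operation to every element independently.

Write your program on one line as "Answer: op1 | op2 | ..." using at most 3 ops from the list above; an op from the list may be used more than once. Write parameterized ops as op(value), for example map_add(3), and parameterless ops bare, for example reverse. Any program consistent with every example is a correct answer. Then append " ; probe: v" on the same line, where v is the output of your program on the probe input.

sort_desc | map_neg | reverse ; probe: [28, 26, 16, 0]

Check, running the answer program on each example:
  [27, -40, -45, 32, 2] -> [32, 27, 2, -40, -45] -> [-32, -27, -2, 40, 45] -> [45, 40, -2, -27, -32]
  [28, 9, 34] -> [34, 28, 9] -> [-34, -28, -9] -> [-9, -28, -34]
  [-31, -34, -44, 34] -> [34, -31, -34, -44] -> [-34, 31, 34, 44] -> [44, 34, 31, -34]
  [-34, -39, 43, 10, 40, -31, -34, 15] -> [43, 40, 15, 10, -31, -34, -34, -39] -> [-43, -40, -15, -10, 31, 34, 34, 39] -> [39, 34, 34, 31, -10, -15, -40, -43]
  [25, -5, 2, 39, 23] -> [39, 25, 23, 2, -5] -> [-39, -25, -23, -2, 5] -> [5, -2, -23, -25, -39]
  probe: [-26, -16, 0, -28] -> [0, -16, -26, -28] -> [0, 16, 26, 28] -> [28, 26, 16, 0]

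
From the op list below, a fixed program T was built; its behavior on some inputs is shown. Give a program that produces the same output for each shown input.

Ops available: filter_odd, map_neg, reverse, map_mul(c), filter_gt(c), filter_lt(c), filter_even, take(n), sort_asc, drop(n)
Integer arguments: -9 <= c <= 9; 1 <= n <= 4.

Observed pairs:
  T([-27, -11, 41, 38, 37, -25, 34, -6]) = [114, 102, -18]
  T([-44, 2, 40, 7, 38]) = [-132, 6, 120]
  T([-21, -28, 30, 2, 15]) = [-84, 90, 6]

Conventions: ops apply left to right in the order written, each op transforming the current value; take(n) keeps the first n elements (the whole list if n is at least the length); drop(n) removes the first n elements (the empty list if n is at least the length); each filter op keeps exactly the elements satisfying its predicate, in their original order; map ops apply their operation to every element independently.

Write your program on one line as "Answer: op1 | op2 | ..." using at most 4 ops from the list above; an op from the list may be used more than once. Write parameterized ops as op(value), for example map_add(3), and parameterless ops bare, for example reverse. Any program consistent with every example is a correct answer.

map_mul(-3) | filter_even | take(3) | map_neg

Check, running the answer program on each example:
  [-27, -11, 41, 38, 37, -25, 34, -6] -> [81, 33, -123, -114, -111, 75, -102, 18] -> [-114, -102, 18] -> [-114, -102, 18] -> [114, 102, -18]
  [-44, 2, 40, 7, 38] -> [132, -6, -120, -21, -114] -> [132, -6, -120, -114] -> [132, -6, -120] -> [-132, 6, 120]
  [-21, -28, 30, 2, 15] -> [63, 84, -90, -6, -45] -> [84, -90, -6] -> [84, -90, -6] -> [-84, 90, 6]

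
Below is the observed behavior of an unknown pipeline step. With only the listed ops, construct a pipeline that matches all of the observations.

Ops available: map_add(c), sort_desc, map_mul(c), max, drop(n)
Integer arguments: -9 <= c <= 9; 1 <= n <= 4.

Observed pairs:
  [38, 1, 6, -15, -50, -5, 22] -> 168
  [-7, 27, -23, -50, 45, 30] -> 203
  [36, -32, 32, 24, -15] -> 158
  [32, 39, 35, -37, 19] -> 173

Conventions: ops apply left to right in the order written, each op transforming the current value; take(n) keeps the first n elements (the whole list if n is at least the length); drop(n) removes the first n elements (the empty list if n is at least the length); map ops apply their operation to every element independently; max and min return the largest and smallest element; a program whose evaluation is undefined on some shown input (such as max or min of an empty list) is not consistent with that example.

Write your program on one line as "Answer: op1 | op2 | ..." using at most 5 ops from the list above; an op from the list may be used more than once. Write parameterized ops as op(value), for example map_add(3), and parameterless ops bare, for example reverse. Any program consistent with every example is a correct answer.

map_add(-6) | map_mul(5) | map_add(8) | max

Check, running the answer program on each example:
  [38, 1, 6, -15, -50, -5, 22] -> [32, -5, 0, -21, -56, -11, 16] -> [160, -25, 0, -105, -280, -55, 80] -> [168, -17, 8, -97, -272, -47, 88] -> 168
  [-7, 27, -23, -50, 45, 30] -> [-13, 21, -29, -56, 39, 24] -> [-65, 105, -145, -280, 195, 120] -> [-57, 113, -137, -272, 203, 128] -> 203
  [36, -32, 32, 24, -15] -> [30, -38, 26, 18, -21] -> [150, -190, 130, 90, -105] -> [158, -182, 138, 98, -97] -> 158
  [32, 39, 35, -37, 19] -> [26, 33, 29, -43, 13] -> [130, 165, 145, -215, 65] -> [138, 173, 153, -207, 73] -> 173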